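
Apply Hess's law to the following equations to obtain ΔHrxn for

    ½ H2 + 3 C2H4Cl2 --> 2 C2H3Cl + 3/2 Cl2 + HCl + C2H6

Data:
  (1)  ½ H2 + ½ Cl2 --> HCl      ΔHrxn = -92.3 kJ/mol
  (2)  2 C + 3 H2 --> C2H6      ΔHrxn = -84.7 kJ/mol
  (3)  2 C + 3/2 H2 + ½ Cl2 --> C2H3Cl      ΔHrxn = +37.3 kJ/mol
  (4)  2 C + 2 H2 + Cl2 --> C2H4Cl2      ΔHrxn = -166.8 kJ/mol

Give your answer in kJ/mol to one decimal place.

(1) as written (HCl already on the product side): -92.3 kJ/mol
(2) as written (C2H6 already on the product side): -84.7 kJ/mol
(3) × 2 (×2 to match 2 C2H3Cl in the target): (2)·(+37.3) = +74.6 kJ/mol
(4) reversed and × 3 (C2H4Cl2 must end up as a reactant; ×3 to match 3 C2H4Cl2 in the target): (-3)·(-166.8) = +500.4 kJ/mol
ΔHrxn = (-92.3) + (-84.7) + (+74.6) + (+500.4) = 398.0 kJ/mol

ΔHrxn = 398.0 kJ/mol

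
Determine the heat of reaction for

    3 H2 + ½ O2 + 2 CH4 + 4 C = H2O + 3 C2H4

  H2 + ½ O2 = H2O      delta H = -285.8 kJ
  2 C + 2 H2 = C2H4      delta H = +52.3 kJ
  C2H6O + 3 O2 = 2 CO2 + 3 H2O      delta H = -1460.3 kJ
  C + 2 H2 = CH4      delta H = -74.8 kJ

delta H = 20.7 kJ

equation 1 as written: -285.8 kJ
equation 2 × 3 (scale by 3 for the 3 C2H4): (3)·(+52.3) = +156.9 kJ
equation 3: not needed (CO2 appears nowhere else).
equation 4 reversed and × 2 (CH4 must end up as a reactant; scale by 2 for the 2 CH4): (-2)·(-74.8) = +149.6 kJ
By Hess's law, delta H = (1)·(-285.8) + (3)·(+52.3) + (-2)·(-74.8) = 20.7 kJ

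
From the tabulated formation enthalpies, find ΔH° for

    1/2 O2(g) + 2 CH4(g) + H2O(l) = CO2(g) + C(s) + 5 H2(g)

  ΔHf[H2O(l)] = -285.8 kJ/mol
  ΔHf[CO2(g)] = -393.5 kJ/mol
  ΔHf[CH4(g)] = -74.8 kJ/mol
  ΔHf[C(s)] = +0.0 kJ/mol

ΔH° = 41.9 kJ/mol

ΔH°rxn = Σ nΔHf°(products) − Σ nΔHf°(reactants).
Products: 1·(-393.5) + 1·(+0.0) + 5·(+0.0) = -393.5
Reactants: 1/2·(+0.0) + 2·(-74.8) + 1·(-285.8) = -435.4
ΔH° = (-393.5) − (-435.4) = 41.9 kJ/mol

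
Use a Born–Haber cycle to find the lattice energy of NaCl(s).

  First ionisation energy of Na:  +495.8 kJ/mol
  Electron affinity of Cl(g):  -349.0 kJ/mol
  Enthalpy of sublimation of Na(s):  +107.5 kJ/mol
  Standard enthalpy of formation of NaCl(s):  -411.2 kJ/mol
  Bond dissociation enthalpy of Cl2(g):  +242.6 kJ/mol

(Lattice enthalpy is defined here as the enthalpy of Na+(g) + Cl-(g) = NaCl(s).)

ΔHf° = 1·ΔHsub + 1·(ΣIE) + 1/2·D(Cl2) + 1·EA + U
-411.2 = 1·(+107.5) + 1·(+495.8) + 1/2·(+242.6) + 1·(-349.0) + U
U = -411.2 − (+375.6) = -786.8 kJ/mol

U = -786.8 kJ/mol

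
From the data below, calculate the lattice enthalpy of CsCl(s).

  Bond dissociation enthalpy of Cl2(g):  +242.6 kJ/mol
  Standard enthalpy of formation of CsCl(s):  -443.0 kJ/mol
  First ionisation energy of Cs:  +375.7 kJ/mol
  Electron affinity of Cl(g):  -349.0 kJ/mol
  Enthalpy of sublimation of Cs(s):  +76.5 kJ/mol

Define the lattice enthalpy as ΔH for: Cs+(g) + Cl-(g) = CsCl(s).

U = -667.5 kJ/mol

ΔHf° = 1·ΔHsub + 1·(ΣIE) + 1/2·D(Cl2) + 1·EA + U
-443.0 = 1·(+76.5) + 1·(+375.7) + 1/2·(+242.6) + 1·(-349.0) + U
U = -443.0 − (+224.5) = -667.5 kJ/mol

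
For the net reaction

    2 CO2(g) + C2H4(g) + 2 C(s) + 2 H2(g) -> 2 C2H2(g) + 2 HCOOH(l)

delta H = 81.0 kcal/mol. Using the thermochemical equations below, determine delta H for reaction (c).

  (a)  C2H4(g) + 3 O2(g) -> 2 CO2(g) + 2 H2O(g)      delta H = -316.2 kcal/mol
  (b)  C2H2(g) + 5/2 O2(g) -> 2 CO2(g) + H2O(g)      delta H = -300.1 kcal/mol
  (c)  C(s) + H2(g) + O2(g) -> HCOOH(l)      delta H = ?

(a) as written (C2H4(g) already on the reactant side): -316.2 kcal/mol
(b) reversed and × 2 (reverse to put C2H2(g) on the product side; ×2 to match 2 C2H2(g) in the target): (-2)·(-300.1) = +600.2 kcal/mol
(c) × 2 (scale by 2 for the 2 HCOOH(l)): contributes 2·x
+81.0 = (-316.2) + (+600.2) + 2·x
x = (+81.0 − (+284.0)) / (2) = -101.5 kcal/mol

delta H = -101.5 kcal/mol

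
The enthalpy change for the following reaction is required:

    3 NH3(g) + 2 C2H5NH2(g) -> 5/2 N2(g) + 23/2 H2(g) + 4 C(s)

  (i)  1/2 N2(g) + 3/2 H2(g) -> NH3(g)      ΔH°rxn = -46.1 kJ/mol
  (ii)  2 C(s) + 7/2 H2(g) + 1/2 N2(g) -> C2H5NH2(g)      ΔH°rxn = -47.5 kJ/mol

ΔH°rxn = 233.3 kJ/mol

(i) reversed and × 3 (NH3(g) must end up as a reactant; scale by 3 for the 3 NH3(g)): (-3)·(-46.1) = +138.3 kJ/mol
(ii) reversed and × 2 (C2H5NH2(g) must end up as a reactant; ×2 to match 2 C2H5NH2(g) in the target): (-2)·(-47.5) = +95.0 kJ/mol
Combining the equations, ΔH°rxn = (-3)·(-46.1) + (-2)·(-47.5) = 233.3 kJ/mol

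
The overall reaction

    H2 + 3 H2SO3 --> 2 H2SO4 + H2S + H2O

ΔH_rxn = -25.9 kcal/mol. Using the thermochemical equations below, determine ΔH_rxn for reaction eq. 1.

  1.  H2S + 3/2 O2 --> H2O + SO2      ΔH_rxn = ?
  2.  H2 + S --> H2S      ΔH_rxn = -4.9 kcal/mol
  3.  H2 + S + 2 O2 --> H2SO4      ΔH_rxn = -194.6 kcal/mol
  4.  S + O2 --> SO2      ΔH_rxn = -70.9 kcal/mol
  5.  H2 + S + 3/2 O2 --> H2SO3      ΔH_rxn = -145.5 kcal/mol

ΔH_rxn = -134.3 kcal/mol

eq. 1 as written (H2O already on the product side): contributes x
eq. 2 × 2: (2)·(-4.9) = -9.8 kcal/mol
eq. 3 × 2 (scale by 2 for the 2 H2SO4): (2)·(-194.6) = -389.2 kcal/mol
eq. 4 reversed: +70.9 kcal/mol
eq. 5 reversed and × 3 (reverse to put H2SO3 on the reactant side; scale by 3 for the 3 H2SO3): (-3)·(-145.5) = +436.5 kcal/mol
-25.9 = (-9.8) + (-389.2) + (+70.9) + (+436.5) + x
x = (-25.9 − (+108.4)) / (1) = -134.3 kcal/mol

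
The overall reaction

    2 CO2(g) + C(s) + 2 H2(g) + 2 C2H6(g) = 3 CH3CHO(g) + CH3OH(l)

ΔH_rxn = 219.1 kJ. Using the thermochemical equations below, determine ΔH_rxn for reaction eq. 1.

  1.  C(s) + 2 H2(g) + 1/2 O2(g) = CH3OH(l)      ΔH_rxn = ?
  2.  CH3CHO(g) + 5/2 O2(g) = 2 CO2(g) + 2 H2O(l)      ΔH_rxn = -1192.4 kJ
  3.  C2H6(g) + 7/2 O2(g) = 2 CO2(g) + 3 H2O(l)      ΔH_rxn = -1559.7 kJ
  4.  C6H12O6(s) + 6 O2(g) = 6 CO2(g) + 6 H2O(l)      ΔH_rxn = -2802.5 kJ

ΔH_rxn = -238.7 kJ

eq. 1 as written: contributes x
eq. 2 reversed and × 3: (-3)·(-1192.4) = +3577.2 kJ
eq. 3 × 2: (2)·(-1559.7) = -3119.4 kJ
eq. 4: not needed.
+219.1 = (+3577.2) + (-3119.4) + x
x = (+219.1 − (+457.8)) / (1) = -238.7 kJ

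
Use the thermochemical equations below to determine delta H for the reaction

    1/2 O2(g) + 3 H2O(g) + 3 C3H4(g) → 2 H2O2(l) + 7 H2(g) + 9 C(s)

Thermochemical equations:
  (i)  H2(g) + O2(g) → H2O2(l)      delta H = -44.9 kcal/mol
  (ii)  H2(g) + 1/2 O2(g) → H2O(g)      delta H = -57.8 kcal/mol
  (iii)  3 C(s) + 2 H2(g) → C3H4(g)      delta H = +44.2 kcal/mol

delta H = -49.0 kcal/mol

(i) × 2 (scale by 2 for the 2 H2O2(l)): (2)·(-44.9) = -89.8 kcal/mol
(ii) reversed and × 3 (H2O(g) must end up as a reactant; ×3 to match 3 H2O(g) in the target): (-3)·(-57.8) = +173.4 kcal/mol
(iii) reversed and × 3 (reverse to put C3H4(g) on the reactant side; ×3 to match 3 C3H4(g) in the target): (-3)·(+44.2) = -132.6 kcal/mol
delta H = (2)·(-44.9) + (-3)·(-57.8) + (-3)·(+44.2) = -49.0 kcal/mol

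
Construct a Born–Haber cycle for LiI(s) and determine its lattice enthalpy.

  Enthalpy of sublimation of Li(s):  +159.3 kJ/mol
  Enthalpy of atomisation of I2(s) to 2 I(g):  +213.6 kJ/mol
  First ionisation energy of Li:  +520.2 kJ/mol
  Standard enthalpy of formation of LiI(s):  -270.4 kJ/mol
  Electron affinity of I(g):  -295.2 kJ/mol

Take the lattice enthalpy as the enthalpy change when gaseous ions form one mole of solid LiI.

ΔHf° = 1·ΔHsub + 1·(ΣIE) + 1/2·D(I2) + 1·EA + U
-270.4 = 1·(+159.3) + 1·(+520.2) + 1/2·(+213.6) + 1·(-295.2) + U
U = -270.4 − (+491.1) = -761.5 kJ/mol

U = -761.5 kJ/mol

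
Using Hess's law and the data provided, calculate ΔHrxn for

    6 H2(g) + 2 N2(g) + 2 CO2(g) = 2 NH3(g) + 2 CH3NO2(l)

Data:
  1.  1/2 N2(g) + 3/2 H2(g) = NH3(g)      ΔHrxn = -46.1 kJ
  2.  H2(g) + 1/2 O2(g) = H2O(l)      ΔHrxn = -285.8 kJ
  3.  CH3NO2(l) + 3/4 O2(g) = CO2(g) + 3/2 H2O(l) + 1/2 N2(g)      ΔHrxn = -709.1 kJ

ΔHrxn = 468.6 kJ

eq. 1 × 2: (2)·(-46.1) = -92.2 kJ
eq. 2 × 3: (3)·(-285.8) = -857.4 kJ
eq. 3 reversed and × 2: (-2)·(-709.1) = +1418.2 kJ
Summing the manipulated equations, ΔHrxn = (-92.2) + (-857.4) + (+1418.2) = 468.6 kJ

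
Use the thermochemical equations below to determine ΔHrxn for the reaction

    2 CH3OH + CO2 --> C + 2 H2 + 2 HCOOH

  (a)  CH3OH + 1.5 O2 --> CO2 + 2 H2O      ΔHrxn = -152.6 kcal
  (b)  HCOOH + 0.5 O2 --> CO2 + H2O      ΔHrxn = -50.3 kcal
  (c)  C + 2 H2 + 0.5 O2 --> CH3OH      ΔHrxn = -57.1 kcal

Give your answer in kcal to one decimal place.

ΔHrxn = 5.1 kcal

(a) as written: -152.6 kcal
(b) reversed and × 2: (-2)·(-50.3) = +100.6 kcal
(c) reversed: +57.1 kcal
ΔHrxn = (-152.6) + (+100.6) + (+57.1) = 5.1 kcal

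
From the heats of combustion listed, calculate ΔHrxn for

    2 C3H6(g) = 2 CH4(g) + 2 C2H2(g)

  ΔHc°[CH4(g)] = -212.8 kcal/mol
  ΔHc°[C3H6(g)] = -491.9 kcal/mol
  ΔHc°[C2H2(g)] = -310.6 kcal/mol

ΔHrxn = 63.0 kcal/mol

Using ΔH = Σ nΔHc°(reactants) − Σ nΔHc°(products):
= [2·(-491.9)] − [2·(-212.8) + 2·(-310.6)]
= 63.0 kcal/mol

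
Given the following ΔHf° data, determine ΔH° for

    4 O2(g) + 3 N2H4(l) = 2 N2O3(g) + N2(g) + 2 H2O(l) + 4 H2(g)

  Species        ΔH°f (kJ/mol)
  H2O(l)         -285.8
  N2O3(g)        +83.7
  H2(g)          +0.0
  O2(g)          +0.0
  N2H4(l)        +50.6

Products: 2·(+83.7) + 1·(+0.0) + 2·(-285.8) + 4·(+0.0) = -404.2
Reactants: 4·(+0.0) + 3·(+50.6) = +151.8
ΔH° = (-404.2) − (+151.8) = -556.0 kJ/mol

ΔH° = -556.0 kJ/mol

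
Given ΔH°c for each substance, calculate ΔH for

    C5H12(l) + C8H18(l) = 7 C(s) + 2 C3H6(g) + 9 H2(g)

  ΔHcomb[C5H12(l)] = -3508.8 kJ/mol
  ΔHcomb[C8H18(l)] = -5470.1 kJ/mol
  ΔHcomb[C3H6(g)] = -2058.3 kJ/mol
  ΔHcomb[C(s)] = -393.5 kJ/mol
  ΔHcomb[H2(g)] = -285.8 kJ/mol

With combustion enthalpies, reactants minus products:
= [1·(-3508.8) + 1·(-5470.1)] − [7·(-393.5) + 2·(-2058.3) + 9·(-285.8)]
= 464.4 kJ/mol

ΔH = 464.4 kJ/mol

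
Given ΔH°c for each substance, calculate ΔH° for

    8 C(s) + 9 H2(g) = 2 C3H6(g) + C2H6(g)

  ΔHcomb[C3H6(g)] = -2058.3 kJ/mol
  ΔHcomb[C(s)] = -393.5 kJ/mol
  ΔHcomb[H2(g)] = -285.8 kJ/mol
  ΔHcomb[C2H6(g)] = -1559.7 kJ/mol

ΔH° = -43.9 kJ/mol

Using ΔH = Σ nΔHc°(reactants) − Σ nΔHc°(products):
= [8·(-393.5) + 9·(-285.8)] − [2·(-2058.3) + 1·(-1559.7)]
= -43.9 kJ/mol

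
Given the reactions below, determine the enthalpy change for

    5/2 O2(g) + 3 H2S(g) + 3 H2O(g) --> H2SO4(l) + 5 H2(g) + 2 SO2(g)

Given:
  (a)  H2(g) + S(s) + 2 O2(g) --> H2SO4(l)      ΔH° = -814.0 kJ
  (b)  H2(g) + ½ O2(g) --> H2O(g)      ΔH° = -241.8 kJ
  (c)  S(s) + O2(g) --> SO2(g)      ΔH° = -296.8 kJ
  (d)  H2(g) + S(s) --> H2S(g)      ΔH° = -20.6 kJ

ΔH° = -620.4 kJ

(a) as written (H2SO4(l) already on the product side): -814.0 kJ
(b) reversed and × 3 (H2O(g) must end up as a reactant; ×3 to match 3 H2O(g) in the target): (-3)·(-241.8) = +725.4 kJ
(c) × 2 (scale by 2 for the 2 SO2(g)): (2)·(-296.8) = -593.6 kJ
(d) reversed and × 3 (H2S(g) must end up as a reactant; scale by 3 for the 3 H2S(g)): (-3)·(-20.6) = +61.8 kJ
Since enthalpy is a state function, ΔH° = (-814.0) + (+725.4) + (-593.6) + (+61.8) = -620.4 kJ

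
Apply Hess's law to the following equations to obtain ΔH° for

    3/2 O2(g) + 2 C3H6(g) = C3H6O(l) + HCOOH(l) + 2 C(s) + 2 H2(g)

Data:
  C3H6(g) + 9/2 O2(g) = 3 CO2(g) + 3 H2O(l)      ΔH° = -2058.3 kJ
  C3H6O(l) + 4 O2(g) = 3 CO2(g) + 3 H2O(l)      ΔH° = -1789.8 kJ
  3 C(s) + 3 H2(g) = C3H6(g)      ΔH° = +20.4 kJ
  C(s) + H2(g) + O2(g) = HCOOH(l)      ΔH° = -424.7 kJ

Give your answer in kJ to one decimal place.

ΔH° = -713.6 kJ

equation 1 as written: -2058.3 kJ
equation 2 reversed: +1789.8 kJ
equation 3 reversed: -20.4 kJ
equation 4 as written: -424.7 kJ
ΔH° = (-2058.3) + (+1789.8) + (-20.4) + (-424.7) = -713.6 kJ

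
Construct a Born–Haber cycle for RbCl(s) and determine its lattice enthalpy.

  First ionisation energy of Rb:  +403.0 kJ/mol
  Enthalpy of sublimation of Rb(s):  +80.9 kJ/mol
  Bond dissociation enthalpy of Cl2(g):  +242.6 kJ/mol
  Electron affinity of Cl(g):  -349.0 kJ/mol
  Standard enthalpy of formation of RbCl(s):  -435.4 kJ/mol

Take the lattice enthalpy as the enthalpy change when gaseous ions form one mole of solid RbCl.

ΔHf° = 1·ΔHsub + 1·(ΣIE) + 1/2·D(Cl2) + 1·EA + U
-435.4 = 1·(+80.9) + 1·(+403.0) + 1/2·(+242.6) + 1·(-349.0) + U
U = -435.4 − (+256.2) = -691.6 kJ/mol

U = -691.6 kJ/mol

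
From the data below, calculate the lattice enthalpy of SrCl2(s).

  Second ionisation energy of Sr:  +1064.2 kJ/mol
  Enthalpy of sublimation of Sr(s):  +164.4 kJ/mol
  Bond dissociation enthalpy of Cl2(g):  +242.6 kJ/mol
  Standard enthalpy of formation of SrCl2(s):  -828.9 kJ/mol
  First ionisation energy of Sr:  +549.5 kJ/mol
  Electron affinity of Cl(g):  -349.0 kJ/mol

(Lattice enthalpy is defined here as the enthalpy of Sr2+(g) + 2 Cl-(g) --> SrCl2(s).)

ΔHf° = 1·ΔHsub + 1·(ΣIE) + 1·D(Cl2) + 2·EA + U
-828.9 = 1·(+164.4) + 1·(+1613.7) + 1·(+242.6) + 2·(-349.0) + U
U = -828.9 − (+1322.7) = -2151.6 kJ/mol

U = -2151.6 kJ/mol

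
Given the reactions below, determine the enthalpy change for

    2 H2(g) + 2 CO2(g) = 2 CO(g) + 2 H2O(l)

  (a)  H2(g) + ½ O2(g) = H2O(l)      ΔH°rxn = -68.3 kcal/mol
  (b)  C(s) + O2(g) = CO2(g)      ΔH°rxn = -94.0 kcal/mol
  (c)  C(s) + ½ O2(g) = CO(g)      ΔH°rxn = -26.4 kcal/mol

(a) × 2 (×2 to match 2 H2O(l) in the target): (2)·(-68.3) = -136.6 kcal/mol
(b) reversed and × 2 (CO2(g) must end up as a reactant; ×2 to match 2 CO2(g) in the target): (-2)·(-94.0) = +188.0 kcal/mol
(c) × 2 (×2 to match 2 CO(g) in the target): (2)·(-26.4) = -52.8 kcal/mol
Summing the manipulated equations, ΔH°rxn = (-136.6) + (+188.0) + (-52.8) = -1.4 kcal/mol

ΔH°rxn = -1.4 kcal/mol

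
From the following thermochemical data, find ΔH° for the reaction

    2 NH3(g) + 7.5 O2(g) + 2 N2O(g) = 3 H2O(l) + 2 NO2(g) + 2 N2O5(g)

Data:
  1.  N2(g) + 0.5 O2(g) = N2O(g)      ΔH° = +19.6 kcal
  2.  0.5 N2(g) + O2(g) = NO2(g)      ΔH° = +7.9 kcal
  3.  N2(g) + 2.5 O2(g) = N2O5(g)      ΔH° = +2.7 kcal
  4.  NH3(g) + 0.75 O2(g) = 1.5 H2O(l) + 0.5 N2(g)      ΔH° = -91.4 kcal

ΔH° = -200.8 kcal

eq. 1 reversed and × 2 (N2O(g) must end up as a reactant; ×2 to match 2 N2O(g) in the target): (-2)·(+19.6) = -39.2 kcal
eq. 2 × 2 (×2 to match 2 NO2(g) in the target): (2)·(+7.9) = +15.8 kcal
eq. 3 × 2 (scale by 2 for the 2 N2O5(g)): (2)·(+2.7) = +5.4 kcal
eq. 4 × 2 (×2 to match 2 NH3(g) in the target): (2)·(-91.4) = -182.8 kcal
ΔH° = (-2)·(+19.6) + (2)·(+7.9) + (2)·(+2.7) + (2)·(-91.4) = -200.8 kcal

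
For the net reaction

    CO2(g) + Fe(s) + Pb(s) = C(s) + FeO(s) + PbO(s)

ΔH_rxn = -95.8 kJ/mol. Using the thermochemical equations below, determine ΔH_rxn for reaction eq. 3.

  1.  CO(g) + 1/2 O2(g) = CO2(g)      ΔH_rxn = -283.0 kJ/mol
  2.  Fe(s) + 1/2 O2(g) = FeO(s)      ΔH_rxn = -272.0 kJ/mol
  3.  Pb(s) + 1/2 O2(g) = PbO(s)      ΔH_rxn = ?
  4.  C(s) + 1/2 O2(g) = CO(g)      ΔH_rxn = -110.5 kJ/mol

ΔH_rxn = -217.3 kJ/mol

eq. 1 reversed (reverse to put CO2(g) on the reactant side): +283.0 kJ/mol
eq. 2 as written (FeO(s) already on the product side): -272.0 kJ/mol
eq. 3 as written (PbO(s) already on the product side): contributes x
eq. 4 reversed (reverse to put C(s) on the product side): +110.5 kJ/mol
-95.8 = (+283.0) + (-272.0) + (+110.5) + x
x = (-95.8 − (+121.5)) / (1) = -217.3 kJ/mol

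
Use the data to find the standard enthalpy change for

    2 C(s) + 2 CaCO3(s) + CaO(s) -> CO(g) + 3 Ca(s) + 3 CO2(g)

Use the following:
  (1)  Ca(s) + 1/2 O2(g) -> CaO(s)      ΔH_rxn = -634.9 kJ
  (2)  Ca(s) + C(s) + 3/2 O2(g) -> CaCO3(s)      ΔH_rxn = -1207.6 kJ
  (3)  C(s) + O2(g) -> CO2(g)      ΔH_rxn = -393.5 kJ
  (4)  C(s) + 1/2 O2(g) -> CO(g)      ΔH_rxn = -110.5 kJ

(1) reversed: +634.9 kJ
(2) reversed and × 2: (-2)·(-1207.6) = +2415.2 kJ
(3) × 3: (3)·(-393.5) = -1180.5 kJ
(4) as written: -110.5 kJ
By Hess's law, ΔH_rxn = (-1)·(-634.9) + (-2)·(-1207.6) + (3)·(-393.5) + (1)·(-110.5) = 1759.1 kJ

ΔH_rxn = 1759.1 kJ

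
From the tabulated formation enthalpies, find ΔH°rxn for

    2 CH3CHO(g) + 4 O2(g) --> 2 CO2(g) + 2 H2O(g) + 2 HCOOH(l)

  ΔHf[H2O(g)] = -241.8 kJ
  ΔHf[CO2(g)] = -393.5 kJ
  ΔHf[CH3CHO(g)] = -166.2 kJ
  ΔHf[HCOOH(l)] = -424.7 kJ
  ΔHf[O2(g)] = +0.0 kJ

ΔH°rxn = Σ nΔHf°(products) − Σ nΔHf°(reactants).
Products: 2·(-393.5) + 2·(-241.8) + 2·(-424.7) = -2120.0
Reactants: 2·(-166.2) + 4·(+0.0) = -332.4
ΔH°rxn = (-2120.0) − (-332.4) = -1787.6 kJ

ΔH°rxn = -1787.6 kJ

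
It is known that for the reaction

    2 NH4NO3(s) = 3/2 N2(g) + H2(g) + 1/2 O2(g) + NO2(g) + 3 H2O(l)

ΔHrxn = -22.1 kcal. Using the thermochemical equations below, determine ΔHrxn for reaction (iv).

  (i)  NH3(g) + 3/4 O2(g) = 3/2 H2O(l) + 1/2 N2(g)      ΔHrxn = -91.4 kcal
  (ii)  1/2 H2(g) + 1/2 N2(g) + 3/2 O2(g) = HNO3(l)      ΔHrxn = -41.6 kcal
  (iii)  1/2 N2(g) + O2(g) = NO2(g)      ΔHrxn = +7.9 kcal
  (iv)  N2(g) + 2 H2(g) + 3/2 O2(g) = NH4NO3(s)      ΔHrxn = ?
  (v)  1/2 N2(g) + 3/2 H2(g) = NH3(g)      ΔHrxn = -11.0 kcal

ΔHrxn = -87.4 kcal

(i) × 2: (2)·(-91.4) = -182.8 kcal
(ii): not needed.
(iii) as written: +7.9 kcal
(iv) reversed and × 2: contributes −2·x
(v) × 2: (2)·(-11.0) = -22.0 kcal
-22.1 = (-182.8) + (+7.9) + (-22.0) − 2·x
x = (-22.1 − (-196.9)) / (-2) = -87.4 kcal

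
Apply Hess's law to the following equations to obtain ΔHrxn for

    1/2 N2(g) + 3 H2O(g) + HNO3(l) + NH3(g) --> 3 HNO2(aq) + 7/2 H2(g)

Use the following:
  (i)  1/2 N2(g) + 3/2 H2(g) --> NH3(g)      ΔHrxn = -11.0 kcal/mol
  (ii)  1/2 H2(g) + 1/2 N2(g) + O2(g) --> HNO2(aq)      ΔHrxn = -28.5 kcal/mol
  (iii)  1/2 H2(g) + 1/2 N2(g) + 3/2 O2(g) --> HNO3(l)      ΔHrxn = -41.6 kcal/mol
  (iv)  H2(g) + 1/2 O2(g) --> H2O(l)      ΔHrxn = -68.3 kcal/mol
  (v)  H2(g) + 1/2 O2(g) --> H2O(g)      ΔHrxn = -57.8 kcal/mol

(i) reversed (reverse to put NH3(g) on the reactant side): +11.0 kcal/mol
(ii) × 3 (×3 to match 3 HNO2(aq) in the target): (3)·(-28.5) = -85.5 kcal/mol
(iii) reversed (HNO3(l) must end up as a reactant): +41.6 kcal/mol
(iv): not needed (H2O(l) appears nowhere else).
(v) reversed and × 3 (reverse to put H2O(g) on the reactant side; ×3 to match 3 H2O(g) in the target): (-3)·(-57.8) = +173.4 kcal/mol
ΔHrxn = (+11.0) + (-85.5) + (+41.6) + (+173.4) = 140.5 kcal/mol

ΔHrxn = 140.5 kcal/mol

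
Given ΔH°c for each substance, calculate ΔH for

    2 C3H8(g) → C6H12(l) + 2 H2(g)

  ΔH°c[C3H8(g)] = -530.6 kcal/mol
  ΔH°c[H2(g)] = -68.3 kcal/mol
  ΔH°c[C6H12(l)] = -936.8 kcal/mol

Using ΔH = Σ nΔHc°(reactants) − Σ nΔHc°(products):
= [2·(-530.6)] − [1·(-936.8) + 2·(-68.3)]
= 12.2 kcal/mol

ΔH = 12.2 kcal/mol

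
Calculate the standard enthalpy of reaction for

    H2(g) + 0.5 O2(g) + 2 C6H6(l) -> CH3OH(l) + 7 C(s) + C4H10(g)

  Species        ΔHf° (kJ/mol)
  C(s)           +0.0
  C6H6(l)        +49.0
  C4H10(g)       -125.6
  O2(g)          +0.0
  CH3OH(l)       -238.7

Products: 1·(-238.7) + 7·(+0.0) + 1·(-125.6) = -364.3
Reactants: 1·(+0.0) + 1/2·(+0.0) + 2·(+49.0) = +98.0
ΔHrxn = (-364.3) − (+98.0) = -462.3 kJ/mol

ΔHrxn = -462.3 kJ/mol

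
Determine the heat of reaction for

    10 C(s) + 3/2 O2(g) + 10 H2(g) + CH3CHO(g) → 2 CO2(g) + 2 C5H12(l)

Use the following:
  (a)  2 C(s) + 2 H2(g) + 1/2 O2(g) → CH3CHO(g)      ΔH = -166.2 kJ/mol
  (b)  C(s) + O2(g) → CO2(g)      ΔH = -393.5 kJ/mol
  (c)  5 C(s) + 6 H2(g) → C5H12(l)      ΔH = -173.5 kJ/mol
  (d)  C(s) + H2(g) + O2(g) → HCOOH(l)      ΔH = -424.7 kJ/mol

(a) reversed: +166.2 kJ/mol
(b) × 2: (2)·(-393.5) = -787.0 kJ/mol
(c) × 2: (2)·(-173.5) = -347.0 kJ/mol
(d): not needed.
ΔH = (-1)·(-166.2) + (2)·(-393.5) + (2)·(-173.5) = -967.8 kJ/mol

ΔH = -967.8 kJ/mol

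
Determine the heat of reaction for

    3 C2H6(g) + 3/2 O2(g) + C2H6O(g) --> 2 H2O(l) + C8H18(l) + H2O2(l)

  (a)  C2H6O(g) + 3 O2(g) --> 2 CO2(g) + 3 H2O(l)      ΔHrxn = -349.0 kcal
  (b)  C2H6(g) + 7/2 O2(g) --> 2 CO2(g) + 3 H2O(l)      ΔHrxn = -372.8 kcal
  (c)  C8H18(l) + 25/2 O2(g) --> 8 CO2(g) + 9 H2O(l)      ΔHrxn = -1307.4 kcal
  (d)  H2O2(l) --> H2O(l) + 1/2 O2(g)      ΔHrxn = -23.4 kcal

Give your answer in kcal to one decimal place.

(a) as written (C2H6O(g) already on the reactant side): -349.0 kcal
(b) × 3 (scale by 3 for the 3 C2H6(g)): (3)·(-372.8) = -1118.4 kcal
(c) reversed (reverse to put C8H18(l) on the product side): +1307.4 kcal
(d) reversed (reverse to put H2O2(l) on the product side): +23.4 kcal
Combining the equations, ΔHrxn = (1)·(-349.0) + (3)·(-372.8) + (-1)·(-1307.4) + (-1)·(-23.4) = -136.6 kcal

ΔHrxn = -136.6 kcal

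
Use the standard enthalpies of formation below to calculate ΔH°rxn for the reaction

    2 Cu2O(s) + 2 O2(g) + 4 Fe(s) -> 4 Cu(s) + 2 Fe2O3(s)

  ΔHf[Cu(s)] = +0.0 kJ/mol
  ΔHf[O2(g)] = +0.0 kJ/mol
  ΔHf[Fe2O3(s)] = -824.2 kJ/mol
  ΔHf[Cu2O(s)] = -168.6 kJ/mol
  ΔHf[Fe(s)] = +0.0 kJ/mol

ΔH°rxn = -1311.2 kJ/mol

ΔH°rxn = Σ nΔHf°(products) − Σ nΔHf°(reactants).
Products: 4·(+0.0) + 2·(-824.2) = -1648.4
Reactants: 2·(-168.6) + 2·(+0.0) + 4·(+0.0) = -337.2
ΔH°rxn = (-1648.4) − (-337.2) = -1311.2 kJ/mol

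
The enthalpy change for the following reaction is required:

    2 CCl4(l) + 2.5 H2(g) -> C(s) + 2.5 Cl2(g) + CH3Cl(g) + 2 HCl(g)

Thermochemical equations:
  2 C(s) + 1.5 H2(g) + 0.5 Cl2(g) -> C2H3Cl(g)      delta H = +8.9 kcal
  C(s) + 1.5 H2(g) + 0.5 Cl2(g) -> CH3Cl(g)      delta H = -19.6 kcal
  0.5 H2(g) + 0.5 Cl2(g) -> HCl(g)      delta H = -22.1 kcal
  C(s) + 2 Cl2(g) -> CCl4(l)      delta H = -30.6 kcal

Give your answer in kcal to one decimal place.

delta H = -2.6 kcal

equation 1: not needed (C2H3Cl(g) appears nowhere else).
equation 2 as written (CH3Cl(g) already on the product side): -19.6 kcal
equation 3 × 2 (scale by 2 for the 2 HCl(g)): (2)·(-22.1) = -44.2 kcal
equation 4 reversed and × 2 (reverse to put CCl4(l) on the reactant side; scale by 2 for the 2 CCl4(l)): (-2)·(-30.6) = +61.2 kcal
Summing the manipulated equations, delta H = (-19.6) + (-44.2) + (+61.2) = -2.6 kcal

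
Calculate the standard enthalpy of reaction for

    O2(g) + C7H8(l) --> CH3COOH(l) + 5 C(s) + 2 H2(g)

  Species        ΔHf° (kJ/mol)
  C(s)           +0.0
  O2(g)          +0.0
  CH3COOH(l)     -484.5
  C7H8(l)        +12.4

ΔH_rxn = -496.9 kJ/mol

Products: 1·(-484.5) + 5·(+0.0) + 2·(+0.0) = -484.5
Reactants: 1·(+0.0) + 1·(+12.4) = +12.4
ΔH_rxn = (-484.5) − (+12.4) = -496.9 kJ/mol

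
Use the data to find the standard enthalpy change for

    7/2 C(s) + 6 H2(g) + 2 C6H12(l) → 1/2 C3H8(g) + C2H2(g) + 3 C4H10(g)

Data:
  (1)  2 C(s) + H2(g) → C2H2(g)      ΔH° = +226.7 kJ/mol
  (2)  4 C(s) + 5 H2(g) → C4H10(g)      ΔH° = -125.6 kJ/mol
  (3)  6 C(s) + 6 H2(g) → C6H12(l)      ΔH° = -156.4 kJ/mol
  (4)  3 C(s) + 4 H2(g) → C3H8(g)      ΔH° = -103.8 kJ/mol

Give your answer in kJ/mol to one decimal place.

(1) as written (C2H2(g) already on the product side): +226.7 kJ/mol
(2) × 3 (scale by 3 for the 3 C4H10(g)): (3)·(-125.6) = -376.8 kJ/mol
(3) reversed and × 2 (C6H12(l) must end up as a reactant; scale by 2 for the 2 C6H12(l)): (-2)·(-156.4) = +312.8 kJ/mol
(4) × 1/2 (×1/2 to match 1/2 C3H8(g) in the target): (1/2)·(-103.8) = -51.9 kJ/mol
Since enthalpy is a state function, ΔH° = (+226.7) + (-376.8) + (+312.8) + (-51.9) = 110.8 kJ/mol

ΔH° = 110.8 kJ/mol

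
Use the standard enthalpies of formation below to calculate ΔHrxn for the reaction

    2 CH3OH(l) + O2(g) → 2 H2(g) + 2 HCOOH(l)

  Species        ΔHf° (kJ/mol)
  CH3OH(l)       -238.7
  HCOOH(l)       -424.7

ΔHrxn = -372.0 kJ/mol

Products: 2·(+0.0) + 2·(-424.7) = -849.4
Reactants: 2·(-238.7) + 1·(+0.0) = -477.4
ΔHrxn = (-849.4) − (-477.4) = -372.0 kJ/mol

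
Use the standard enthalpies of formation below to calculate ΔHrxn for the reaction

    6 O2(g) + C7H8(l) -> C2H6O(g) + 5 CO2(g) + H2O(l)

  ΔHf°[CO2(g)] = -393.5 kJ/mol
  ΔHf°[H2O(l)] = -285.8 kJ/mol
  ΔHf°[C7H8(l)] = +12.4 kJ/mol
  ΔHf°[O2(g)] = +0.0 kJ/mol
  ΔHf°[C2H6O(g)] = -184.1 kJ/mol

ΔH°rxn = Σ nΔHf°(products) − Σ nΔHf°(reactants).
Products: 1·(-184.1) + 5·(-393.5) + 1·(-285.8) = -2437.4
Reactants: 6·(+0.0) + 1·(+12.4) = +12.4
ΔHrxn = (-2437.4) − (+12.4) = -2449.8 kJ/mol

ΔHrxn = -2449.8 kJ/mol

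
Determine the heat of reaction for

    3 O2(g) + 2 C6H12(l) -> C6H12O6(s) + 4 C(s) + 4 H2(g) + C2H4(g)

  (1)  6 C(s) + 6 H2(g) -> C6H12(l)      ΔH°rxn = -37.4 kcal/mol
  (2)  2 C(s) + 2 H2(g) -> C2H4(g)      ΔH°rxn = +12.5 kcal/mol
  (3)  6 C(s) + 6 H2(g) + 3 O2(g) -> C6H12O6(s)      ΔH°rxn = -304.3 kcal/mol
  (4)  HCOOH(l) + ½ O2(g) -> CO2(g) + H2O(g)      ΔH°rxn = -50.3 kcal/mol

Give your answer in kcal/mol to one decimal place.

ΔH°rxn = -217.0 kcal/mol

(1) reversed and × 2 (reverse to put C6H12(l) on the reactant side; ×2 to match 2 C6H12(l) in the target): (-2)·(-37.4) = +74.8 kcal/mol
(2) as written (C2H4(g) already on the product side): +12.5 kcal/mol
(3) as written (C6H12O6(s) already on the product side): -304.3 kcal/mol
(4): not needed (H2O(g) appears nowhere else).
Summing the manipulated equations, ΔH°rxn = (-2)·(-37.4) + (1)·(+12.5) + (1)·(-304.3) = -217.0 kcal/mol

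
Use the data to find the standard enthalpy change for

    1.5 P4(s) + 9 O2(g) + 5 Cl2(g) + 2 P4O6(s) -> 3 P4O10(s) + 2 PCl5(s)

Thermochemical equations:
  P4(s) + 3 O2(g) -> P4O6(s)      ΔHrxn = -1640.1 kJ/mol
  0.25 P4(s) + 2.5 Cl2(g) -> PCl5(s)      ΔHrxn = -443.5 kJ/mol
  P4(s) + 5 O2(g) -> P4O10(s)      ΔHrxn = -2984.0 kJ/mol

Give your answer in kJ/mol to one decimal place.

equation 1 reversed and × 2: (-2)·(-1640.1) = +3280.2 kJ/mol
equation 2 × 2: (2)·(-443.5) = -887.0 kJ/mol
equation 3 × 3: (3)·(-2984.0) = -8952.0 kJ/mol
Since enthalpy is a state function, ΔHrxn = (+3280.2) + (-887.0) + (-8952.0) = -6558.8 kJ/mol

ΔHrxn = -6558.8 kJ/mol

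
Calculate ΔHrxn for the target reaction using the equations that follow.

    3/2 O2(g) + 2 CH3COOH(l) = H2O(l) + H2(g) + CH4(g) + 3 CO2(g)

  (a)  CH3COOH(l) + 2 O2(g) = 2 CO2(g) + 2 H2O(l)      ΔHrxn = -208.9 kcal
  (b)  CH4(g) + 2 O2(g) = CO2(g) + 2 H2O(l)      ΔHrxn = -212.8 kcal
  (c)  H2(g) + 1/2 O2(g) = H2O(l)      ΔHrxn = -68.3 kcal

ΔHrxn = -136.7 kcal

(a) × 2 (scale by 2 for the 2 CH3COOH(l)): (2)·(-208.9) = -417.8 kcal
(b) reversed (CH4(g) must end up as a product): +212.8 kcal
(c) reversed (H2(g) must end up as a product): +68.3 kcal
Since enthalpy is a state function, ΔHrxn = (-417.8) + (+212.8) + (+68.3) = -136.7 kcal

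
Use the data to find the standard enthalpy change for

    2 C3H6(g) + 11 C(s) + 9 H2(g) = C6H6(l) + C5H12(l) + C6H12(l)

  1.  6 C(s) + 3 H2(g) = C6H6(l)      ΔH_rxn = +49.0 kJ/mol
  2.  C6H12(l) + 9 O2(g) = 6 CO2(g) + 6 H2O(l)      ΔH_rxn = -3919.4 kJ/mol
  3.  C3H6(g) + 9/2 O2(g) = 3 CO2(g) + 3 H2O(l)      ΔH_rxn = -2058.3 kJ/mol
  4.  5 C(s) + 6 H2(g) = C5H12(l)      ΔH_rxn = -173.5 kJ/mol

ΔH_rxn = -321.7 kJ/mol

eq. 1 as written: +49.0 kJ/mol
eq. 2 reversed: +3919.4 kJ/mol
eq. 3 × 2: (2)·(-2058.3) = -4116.6 kJ/mol
eq. 4 as written: -173.5 kJ/mol
ΔH_rxn = (+49.0) + (+3919.4) + (-4116.6) + (-173.5) = -321.7 kJ/mol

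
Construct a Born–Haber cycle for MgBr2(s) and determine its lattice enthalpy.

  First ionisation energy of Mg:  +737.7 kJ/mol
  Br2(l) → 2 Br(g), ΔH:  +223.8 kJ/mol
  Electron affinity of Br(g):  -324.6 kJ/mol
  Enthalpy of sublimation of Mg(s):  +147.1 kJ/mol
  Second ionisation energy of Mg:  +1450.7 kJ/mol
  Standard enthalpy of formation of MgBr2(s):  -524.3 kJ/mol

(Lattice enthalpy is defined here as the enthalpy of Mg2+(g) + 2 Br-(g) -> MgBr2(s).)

U = -2434.4 kJ/mol

ΔHf° = 1·ΔHsub + 1·(ΣIE) + 1·D(Br2) + 2·EA + U
-524.3 = 1·(+147.1) + 1·(+2188.4) + 1·(+223.8) + 2·(-324.6) + U
U = -524.3 − (+1910.1) = -2434.4 kJ/mol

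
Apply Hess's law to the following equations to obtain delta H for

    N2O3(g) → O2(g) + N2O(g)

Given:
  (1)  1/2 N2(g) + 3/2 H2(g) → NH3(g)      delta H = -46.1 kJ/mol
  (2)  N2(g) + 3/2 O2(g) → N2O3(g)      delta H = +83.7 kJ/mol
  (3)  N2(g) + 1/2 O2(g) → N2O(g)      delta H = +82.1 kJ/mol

delta H = -1.6 kJ/mol

(1): not needed (NH3(g) appears nowhere else).
(2) reversed (N2O3(g) must end up as a reactant): -83.7 kJ/mol
(3) as written (N2O(g) already on the product side): +82.1 kJ/mol
Combining the equations, delta H = (-83.7) + (+82.1) = -1.6 kJ/mol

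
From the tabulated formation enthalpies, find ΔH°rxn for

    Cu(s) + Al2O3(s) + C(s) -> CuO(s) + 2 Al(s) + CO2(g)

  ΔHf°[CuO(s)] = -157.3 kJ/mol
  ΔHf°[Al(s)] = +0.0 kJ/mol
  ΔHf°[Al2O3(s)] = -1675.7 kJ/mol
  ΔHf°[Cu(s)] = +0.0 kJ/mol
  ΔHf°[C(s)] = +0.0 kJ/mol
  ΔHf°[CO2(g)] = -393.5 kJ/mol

Products: 1·(-157.3) + 2·(+0.0) + 1·(-393.5) = -550.8
Reactants: 1·(+0.0) + 1·(-1675.7) + 1·(+0.0) = -1675.7
ΔH°rxn = (-550.8) − (-1675.7) = 1124.9 kJ/mol

ΔH°rxn = 1124.9 kJ/mol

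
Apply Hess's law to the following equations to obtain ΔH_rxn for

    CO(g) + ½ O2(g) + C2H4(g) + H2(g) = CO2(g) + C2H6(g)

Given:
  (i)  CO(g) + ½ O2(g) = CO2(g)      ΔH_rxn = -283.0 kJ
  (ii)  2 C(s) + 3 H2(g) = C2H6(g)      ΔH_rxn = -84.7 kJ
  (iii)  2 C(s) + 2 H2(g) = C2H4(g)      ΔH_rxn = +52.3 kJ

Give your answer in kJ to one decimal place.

ΔH_rxn = -420.0 kJ

(i) as written: -283.0 kJ
(ii) as written: -84.7 kJ
(iii) reversed: -52.3 kJ
Summing the manipulated equations, ΔH_rxn = (1)·(-283.0) + (1)·(-84.7) + (-1)·(+52.3) = -420.0 kJ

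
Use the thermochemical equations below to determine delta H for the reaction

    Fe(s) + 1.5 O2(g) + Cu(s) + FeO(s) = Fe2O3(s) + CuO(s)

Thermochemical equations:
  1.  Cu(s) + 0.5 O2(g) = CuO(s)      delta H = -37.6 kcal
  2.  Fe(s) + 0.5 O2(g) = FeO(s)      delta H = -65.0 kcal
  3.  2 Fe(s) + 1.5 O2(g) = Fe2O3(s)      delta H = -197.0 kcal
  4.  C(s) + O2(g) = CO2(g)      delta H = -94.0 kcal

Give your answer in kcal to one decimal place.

eq. 1 as written (CuO(s) already on the product side): -37.6 kcal
eq. 2 reversed (reverse to put FeO(s) on the reactant side): +65.0 kcal
eq. 3 as written (Fe2O3(s) already on the product side): -197.0 kcal
eq. 4: not needed (CO2(g) appears nowhere else).
delta H = (1)·(-37.6) + (-1)·(-65.0) + (1)·(-197.0) = -169.6 kcal

delta H = -169.6 kcal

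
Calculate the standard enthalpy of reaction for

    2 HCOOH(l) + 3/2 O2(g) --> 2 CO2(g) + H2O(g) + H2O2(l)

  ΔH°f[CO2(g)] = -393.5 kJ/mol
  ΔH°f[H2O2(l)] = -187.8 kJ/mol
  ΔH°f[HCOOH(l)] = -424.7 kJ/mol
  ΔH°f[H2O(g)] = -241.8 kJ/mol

ΔH_rxn = -367.2 kJ/mol

ΔH°rxn = Σ nΔHf°(products) − Σ nΔHf°(reactants).
Products: 2·(-393.5) + 1·(-241.8) + 1·(-187.8) = -1216.6
Reactants: 2·(-424.7) + 3/2·(+0.0) = -849.4
ΔH_rxn = (-1216.6) − (-849.4) = -367.2 kJ/mol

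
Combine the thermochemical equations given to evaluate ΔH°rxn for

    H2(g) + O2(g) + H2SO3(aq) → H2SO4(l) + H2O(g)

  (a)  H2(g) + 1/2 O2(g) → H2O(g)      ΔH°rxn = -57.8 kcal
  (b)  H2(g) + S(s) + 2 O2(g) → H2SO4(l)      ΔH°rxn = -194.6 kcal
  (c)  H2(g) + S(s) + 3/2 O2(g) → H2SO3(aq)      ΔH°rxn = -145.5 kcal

(a) as written: -57.8 kcal
(b) as written: -194.6 kcal
(c) reversed: +145.5 kcal
ΔH°rxn = (-57.8) + (-194.6) + (+145.5) = -106.9 kcal

ΔH°rxn = -106.9 kcal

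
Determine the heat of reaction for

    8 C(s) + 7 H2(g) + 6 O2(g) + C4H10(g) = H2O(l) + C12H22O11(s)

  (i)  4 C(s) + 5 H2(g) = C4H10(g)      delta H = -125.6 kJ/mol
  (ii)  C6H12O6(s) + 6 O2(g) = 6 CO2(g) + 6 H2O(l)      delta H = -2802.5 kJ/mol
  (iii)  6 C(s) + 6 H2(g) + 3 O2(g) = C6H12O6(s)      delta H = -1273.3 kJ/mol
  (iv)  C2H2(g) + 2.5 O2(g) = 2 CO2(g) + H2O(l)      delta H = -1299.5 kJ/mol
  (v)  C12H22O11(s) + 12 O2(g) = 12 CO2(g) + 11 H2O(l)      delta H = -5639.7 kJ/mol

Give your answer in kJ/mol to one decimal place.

delta H = -2386.3 kJ/mol

(i) reversed: +125.6 kJ/mol
(ii) × 2: (2)·(-2802.5) = -5605.0 kJ/mol
(iii) × 2: (2)·(-1273.3) = -2546.6 kJ/mol
(iv): not needed.
(v) reversed: +5639.7 kJ/mol
Since enthalpy is a state function, delta H = (-1)·(-125.6) + (2)·(-2802.5) + (2)·(-1273.3) + (-1)·(-5639.7) = -2386.3 kJ/mol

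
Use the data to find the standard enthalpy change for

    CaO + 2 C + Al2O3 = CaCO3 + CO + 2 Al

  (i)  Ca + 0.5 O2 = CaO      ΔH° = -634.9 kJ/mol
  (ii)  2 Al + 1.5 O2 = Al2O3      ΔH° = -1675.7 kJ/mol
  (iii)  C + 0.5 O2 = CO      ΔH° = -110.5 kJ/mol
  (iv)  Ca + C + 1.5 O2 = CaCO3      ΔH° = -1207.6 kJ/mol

(i) reversed: +634.9 kJ/mol
(ii) reversed: +1675.7 kJ/mol
(iii) as written: -110.5 kJ/mol
(iv) as written: -1207.6 kJ/mol
ΔH° = (+634.9) + (+1675.7) + (-110.5) + (-1207.6) = 992.5 kJ/mol

ΔH° = 992.5 kJ/mol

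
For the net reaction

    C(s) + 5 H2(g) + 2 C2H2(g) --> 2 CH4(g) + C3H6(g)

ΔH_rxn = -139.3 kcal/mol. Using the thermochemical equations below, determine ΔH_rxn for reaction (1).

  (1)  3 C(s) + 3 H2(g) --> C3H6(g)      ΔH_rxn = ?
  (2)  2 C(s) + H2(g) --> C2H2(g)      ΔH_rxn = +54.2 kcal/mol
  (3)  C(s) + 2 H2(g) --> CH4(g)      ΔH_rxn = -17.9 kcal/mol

(1) as written (C3H6(g) already on the product side): contributes x
(2) reversed and × 2 (reverse to put C2H2(g) on the reactant side; ×2 to match 2 C2H2(g) in the target): (-2)·(+54.2) = -108.4 kcal/mol
(3) × 2 (×2 to match 2 CH4(g) in the target): (2)·(-17.9) = -35.8 kcal/mol
-139.3 = (-108.4) + (-35.8) + x
x = (-139.3 − (-144.2)) / (1) = 4.9 kcal/mol

ΔH_rxn = 4.9 kcal/mol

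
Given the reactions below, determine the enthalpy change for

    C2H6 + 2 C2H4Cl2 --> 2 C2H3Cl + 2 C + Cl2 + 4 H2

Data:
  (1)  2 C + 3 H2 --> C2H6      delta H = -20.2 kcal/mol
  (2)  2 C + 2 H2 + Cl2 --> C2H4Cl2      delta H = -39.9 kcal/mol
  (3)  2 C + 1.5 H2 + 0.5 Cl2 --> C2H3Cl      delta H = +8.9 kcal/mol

delta H = 117.8 kcal/mol

(1) reversed: +20.2 kcal/mol
(2) reversed and × 2: (-2)·(-39.9) = +79.8 kcal/mol
(3) × 2: (2)·(+8.9) = +17.8 kcal/mol
delta H = (+20.2) + (+79.8) + (+17.8) = 117.8 kcal/mol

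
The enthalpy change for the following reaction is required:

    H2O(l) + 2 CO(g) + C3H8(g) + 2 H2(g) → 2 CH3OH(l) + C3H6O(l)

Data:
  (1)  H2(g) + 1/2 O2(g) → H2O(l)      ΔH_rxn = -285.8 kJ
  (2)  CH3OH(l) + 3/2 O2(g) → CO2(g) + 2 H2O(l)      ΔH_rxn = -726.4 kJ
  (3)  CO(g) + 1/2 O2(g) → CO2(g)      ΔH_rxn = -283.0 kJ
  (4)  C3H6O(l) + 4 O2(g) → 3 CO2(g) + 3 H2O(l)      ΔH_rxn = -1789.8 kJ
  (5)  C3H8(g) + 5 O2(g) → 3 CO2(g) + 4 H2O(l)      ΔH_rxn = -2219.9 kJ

(1) × 2: (2)·(-285.8) = -571.6 kJ
(2) reversed and × 2: (-2)·(-726.4) = +1452.8 kJ
(3) × 2: (2)·(-283.0) = -566.0 kJ
(4) reversed: +1789.8 kJ
(5) as written: -2219.9 kJ
ΔH_rxn = (-571.6) + (+1452.8) + (-566.0) + (+1789.8) + (-2219.9) = -114.9 kJ

ΔH_rxn = -114.9 kJ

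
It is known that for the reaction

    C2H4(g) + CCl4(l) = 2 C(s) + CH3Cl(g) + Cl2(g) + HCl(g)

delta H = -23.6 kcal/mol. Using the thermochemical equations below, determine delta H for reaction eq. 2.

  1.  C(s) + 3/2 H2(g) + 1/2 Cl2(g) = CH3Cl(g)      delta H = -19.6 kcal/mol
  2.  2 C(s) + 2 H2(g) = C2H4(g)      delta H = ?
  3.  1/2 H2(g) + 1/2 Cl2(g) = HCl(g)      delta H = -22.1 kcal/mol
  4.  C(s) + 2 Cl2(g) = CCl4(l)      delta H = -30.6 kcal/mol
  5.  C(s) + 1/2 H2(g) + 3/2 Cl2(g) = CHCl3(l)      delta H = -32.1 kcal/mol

delta H = 12.5 kcal/mol

eq. 1 as written: -19.6 kcal/mol
eq. 2 reversed: contributes −x
eq. 3 as written: -22.1 kcal/mol
eq. 4 reversed: +30.6 kcal/mol
eq. 5: not needed.
-23.6 = (-19.6) + (-22.1) + (+30.6) − x
x = (-23.6 − (-11.1)) / (-1) = 12.5 kcal/mol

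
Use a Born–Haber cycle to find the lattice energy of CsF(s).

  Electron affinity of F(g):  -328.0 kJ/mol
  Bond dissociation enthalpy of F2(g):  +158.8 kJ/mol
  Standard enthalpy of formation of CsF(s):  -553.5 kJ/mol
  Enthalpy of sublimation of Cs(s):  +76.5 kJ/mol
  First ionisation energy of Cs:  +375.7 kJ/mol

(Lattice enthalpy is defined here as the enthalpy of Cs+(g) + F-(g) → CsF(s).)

ΔHf° = 1·ΔHsub + 1·(ΣIE) + 1/2·D(F2) + 1·EA + U
-553.5 = 1·(+76.5) + 1·(+375.7) + 1/2·(+158.8) + 1·(-328.0) + U
U = -553.5 − (+203.6) = -757.1 kJ/mol

U = -757.1 kJ/mol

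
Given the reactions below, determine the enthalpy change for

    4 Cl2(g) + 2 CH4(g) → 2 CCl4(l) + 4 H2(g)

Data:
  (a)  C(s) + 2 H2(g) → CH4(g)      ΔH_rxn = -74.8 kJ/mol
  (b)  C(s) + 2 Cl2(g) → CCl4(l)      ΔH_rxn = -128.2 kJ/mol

ΔH_rxn = -106.8 kJ/mol

(a) reversed and × 2: (-2)·(-74.8) = +149.6 kJ/mol
(b) × 2: (2)·(-128.2) = -256.4 kJ/mol
By Hess's law, ΔH_rxn = (-2)·(-74.8) + (2)·(-128.2) = -106.8 kJ/mol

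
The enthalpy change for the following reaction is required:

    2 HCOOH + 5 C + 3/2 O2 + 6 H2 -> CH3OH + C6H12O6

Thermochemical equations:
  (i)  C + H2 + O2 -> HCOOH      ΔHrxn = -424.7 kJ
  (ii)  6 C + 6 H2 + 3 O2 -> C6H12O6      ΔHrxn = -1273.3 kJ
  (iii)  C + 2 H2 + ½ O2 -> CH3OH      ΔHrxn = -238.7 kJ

(i) reversed and × 2 (reverse to put HCOOH on the reactant side; ×2 to match 2 HCOOH in the target): (-2)·(-424.7) = +849.4 kJ
(ii) as written (C6H12O6 already on the product side): -1273.3 kJ
(iii) as written (CH3OH already on the product side): -238.7 kJ
Summing the manipulated equations, ΔHrxn = (+849.4) + (-1273.3) + (-238.7) = -662.6 kJ

ΔHrxn = -662.6 kJ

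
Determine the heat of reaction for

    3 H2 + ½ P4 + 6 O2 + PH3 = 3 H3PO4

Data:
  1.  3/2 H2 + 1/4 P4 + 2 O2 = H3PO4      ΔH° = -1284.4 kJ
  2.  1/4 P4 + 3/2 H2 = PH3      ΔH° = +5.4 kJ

eq. 1 × 3 (scale by 3 for the 3 H3PO4): (3)·(-1284.4) = -3853.2 kJ
eq. 2 reversed (PH3 must end up as a reactant): -5.4 kJ
ΔH° = (3)·(-1284.4) + (-1)·(+5.4) = -3858.6 kJ

ΔH° = -3858.6 kJ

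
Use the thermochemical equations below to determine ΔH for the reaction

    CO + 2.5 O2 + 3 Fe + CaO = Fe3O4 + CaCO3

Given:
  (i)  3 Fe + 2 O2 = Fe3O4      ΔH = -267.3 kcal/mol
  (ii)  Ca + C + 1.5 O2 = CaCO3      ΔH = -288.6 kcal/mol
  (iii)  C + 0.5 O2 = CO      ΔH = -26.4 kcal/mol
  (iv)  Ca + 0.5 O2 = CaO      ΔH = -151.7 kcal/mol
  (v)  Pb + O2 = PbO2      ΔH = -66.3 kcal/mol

(i) as written (Fe3O4 already on the product side): -267.3 kcal/mol
(ii) as written (CaCO3 already on the product side): -288.6 kcal/mol
(iii) reversed (reverse to put CO on the reactant side): +26.4 kcal/mol
(iv) reversed (reverse to put CaO on the reactant side): +151.7 kcal/mol
(v): not needed (Pb appears nowhere else).
ΔH = (-267.3) + (-288.6) + (+26.4) + (+151.7) = -377.8 kcal/mol

ΔH = -377.8 kcal/mol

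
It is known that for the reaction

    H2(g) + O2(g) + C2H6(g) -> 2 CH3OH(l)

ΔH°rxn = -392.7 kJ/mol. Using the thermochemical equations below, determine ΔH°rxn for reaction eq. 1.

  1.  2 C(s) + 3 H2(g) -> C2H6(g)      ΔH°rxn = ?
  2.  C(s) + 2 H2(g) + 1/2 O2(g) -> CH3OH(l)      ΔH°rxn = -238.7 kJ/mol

ΔH°rxn = -84.7 kJ/mol

eq. 1 reversed: contributes −x
eq. 2 × 2: (2)·(-238.7) = -477.4 kJ/mol
-392.7 = (-477.4) − x
x = (-392.7 − (-477.4)) / (-1) = -84.7 kJ/mol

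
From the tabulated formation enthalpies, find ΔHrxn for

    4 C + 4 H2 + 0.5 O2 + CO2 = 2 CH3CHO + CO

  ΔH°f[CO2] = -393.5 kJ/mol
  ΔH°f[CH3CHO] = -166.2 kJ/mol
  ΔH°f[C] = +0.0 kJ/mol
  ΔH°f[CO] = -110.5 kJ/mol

ΔHrxn = -49.4 kJ/mol

Products: 2·(-166.2) + 1·(-110.5) = -442.9
Reactants: 4·(+0.0) + 4·(+0.0) + 1/2·(+0.0) + 1·(-393.5) = -393.5
ΔHrxn = (-442.9) − (-393.5) = -49.4 kJ/mol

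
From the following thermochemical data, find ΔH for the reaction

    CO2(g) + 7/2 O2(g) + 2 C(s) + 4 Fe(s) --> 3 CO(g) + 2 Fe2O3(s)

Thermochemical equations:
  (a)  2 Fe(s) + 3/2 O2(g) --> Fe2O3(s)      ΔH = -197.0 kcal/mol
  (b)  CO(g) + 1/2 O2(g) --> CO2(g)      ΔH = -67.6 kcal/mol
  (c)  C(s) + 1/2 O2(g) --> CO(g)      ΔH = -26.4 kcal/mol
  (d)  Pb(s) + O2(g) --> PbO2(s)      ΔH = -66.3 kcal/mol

ΔH = -379.2 kcal/mol

(a) × 2 (×2 to match 2 Fe2O3(s) in the target): (2)·(-197.0) = -394.0 kcal/mol
(b) reversed (reverse to put CO2(g) on the reactant side): +67.6 kcal/mol
(c) × 2 (scale by 2 for the 2 C(s)): (2)·(-26.4) = -52.8 kcal/mol
(d): not needed (PbO2(s) appears nowhere else).
ΔH = (2)·(-197.0) + (-1)·(-67.6) + (2)·(-26.4) = -379.2 kcal/mol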